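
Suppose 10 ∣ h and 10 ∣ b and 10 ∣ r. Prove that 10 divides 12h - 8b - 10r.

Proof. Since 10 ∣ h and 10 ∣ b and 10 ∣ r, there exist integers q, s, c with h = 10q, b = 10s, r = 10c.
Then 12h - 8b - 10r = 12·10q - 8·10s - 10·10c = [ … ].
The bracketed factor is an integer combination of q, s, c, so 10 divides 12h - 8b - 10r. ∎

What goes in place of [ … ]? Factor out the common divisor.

Pull the common 10 out of every term: 12·10q - 8·10s - 10·10c = 10(-10c + 12q - 8s).
-10c + 12q - 8s is an integer, which exhibits the divisibility.

10(-10c + 12q - 8s)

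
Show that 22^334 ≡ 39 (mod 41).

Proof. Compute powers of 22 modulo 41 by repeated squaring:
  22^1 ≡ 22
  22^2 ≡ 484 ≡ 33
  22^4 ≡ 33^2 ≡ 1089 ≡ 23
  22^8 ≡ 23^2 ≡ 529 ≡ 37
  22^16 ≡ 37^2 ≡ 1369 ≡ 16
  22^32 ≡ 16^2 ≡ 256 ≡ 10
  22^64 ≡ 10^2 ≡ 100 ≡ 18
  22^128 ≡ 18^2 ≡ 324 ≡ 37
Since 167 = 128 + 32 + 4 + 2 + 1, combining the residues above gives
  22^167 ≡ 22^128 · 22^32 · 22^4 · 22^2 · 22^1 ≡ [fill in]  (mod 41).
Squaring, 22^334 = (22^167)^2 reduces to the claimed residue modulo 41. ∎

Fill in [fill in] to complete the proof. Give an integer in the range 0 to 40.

11

22^128 · 22^32 · 22^4 · 22^2 · 22^1 ≡ 37 · 10 · 23 · 33 · 22 = 6178260.
6178260 mod 41 = 11, so 22^167 ≡ 11 (mod 41).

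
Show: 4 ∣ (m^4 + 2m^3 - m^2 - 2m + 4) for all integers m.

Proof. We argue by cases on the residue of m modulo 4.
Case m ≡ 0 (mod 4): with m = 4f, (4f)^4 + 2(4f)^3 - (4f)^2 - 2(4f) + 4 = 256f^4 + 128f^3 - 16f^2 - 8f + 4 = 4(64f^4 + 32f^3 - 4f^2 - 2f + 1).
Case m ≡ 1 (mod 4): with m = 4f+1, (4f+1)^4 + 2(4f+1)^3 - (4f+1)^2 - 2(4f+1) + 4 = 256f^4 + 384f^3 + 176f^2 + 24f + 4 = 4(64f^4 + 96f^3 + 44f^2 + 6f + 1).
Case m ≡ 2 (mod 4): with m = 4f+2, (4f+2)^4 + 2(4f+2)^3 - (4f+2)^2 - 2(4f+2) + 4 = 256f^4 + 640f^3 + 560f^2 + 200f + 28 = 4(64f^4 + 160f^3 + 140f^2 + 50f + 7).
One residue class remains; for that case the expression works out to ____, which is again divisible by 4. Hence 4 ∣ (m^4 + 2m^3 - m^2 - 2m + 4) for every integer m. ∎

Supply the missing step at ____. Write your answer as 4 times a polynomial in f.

Only m ≡ 3 (mod 4) is unaccounted for. Put m = 4f+3:
(4f+3)^4 + 2(4f+3)^3 - (4f+3)^2 - 2(4f+3) + 4 expands to 256f^4 + 896f^3 + 1136f^2 + 616f + 124,
and factoring out 4 leaves 4(64f^4 + 224f^3 + 284f^2 + 154f + 31).

4(64f^4 + 224f^3 + 284f^2 + 154f + 31)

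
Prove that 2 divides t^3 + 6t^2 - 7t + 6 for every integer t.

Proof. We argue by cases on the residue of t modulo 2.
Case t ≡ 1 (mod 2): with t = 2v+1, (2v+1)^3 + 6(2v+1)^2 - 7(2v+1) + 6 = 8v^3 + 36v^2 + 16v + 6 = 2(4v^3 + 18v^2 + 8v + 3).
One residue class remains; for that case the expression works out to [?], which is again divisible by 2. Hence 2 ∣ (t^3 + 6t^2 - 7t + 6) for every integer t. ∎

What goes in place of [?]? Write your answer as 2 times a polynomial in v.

2(4v^3 + 12v^2 - 7v + 3)

Only t ≡ 0 (mod 2) is unaccounted for. Put t = 2v:
(2v)^3 + 6(2v)^2 - 7(2v) + 6 expands to 8v^3 + 24v^2 - 14v + 6,
and factoring out 2 leaves 2(4v^3 + 12v^2 - 7v + 3).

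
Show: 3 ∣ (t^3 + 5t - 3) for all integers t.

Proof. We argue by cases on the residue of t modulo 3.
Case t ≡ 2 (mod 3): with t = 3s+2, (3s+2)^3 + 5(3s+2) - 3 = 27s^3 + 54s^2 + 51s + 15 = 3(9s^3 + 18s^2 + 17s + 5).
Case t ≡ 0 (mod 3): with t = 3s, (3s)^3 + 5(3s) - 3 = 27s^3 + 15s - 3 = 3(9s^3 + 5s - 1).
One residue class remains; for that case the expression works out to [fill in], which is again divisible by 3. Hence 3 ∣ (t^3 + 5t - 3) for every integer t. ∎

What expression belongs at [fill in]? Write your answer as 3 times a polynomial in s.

Only t ≡ 1 (mod 3) is unaccounted for. Put t = 3s+1:
(3s+1)^3 + 5(3s+1) - 3 expands to 27s^3 + 27s^2 + 24s + 3,
and factoring out 3 leaves 3(9s^3 + 9s^2 + 8s + 1).

3(9s^3 + 9s^2 + 8s + 1)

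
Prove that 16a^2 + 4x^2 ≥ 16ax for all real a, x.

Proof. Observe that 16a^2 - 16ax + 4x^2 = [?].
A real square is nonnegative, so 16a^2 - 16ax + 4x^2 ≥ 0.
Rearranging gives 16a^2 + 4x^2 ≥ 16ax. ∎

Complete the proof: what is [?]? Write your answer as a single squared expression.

(4a - 2x)^2

The leading and trailing coefficients are 4^2 and 2^2, and 16 = 2·4·2, so the trinomial is (4a - 2x)^2.
Hence 16a^2 - 16ax + 4x^2 ≥ 0.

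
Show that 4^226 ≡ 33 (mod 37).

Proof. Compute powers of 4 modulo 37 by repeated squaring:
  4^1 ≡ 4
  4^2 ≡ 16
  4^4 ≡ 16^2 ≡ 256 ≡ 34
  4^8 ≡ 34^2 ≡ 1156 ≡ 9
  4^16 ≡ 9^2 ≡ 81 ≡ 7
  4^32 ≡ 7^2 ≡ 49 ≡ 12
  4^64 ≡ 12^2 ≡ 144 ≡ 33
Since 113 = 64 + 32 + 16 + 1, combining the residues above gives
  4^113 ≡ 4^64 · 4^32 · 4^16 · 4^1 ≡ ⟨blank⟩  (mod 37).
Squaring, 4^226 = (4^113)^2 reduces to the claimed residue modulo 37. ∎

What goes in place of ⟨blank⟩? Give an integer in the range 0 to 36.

25

4^64 · 4^32 · 4^16 · 4^1 ≡ 33 · 12 · 7 · 4 = 11088.
11088 mod 37 = 25, so 4^113 ≡ 25 (mod 37).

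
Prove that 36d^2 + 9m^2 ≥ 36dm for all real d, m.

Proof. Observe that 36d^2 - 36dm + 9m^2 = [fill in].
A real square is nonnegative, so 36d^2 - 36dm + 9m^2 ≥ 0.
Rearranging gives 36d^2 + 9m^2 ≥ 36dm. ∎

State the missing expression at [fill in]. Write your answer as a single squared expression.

(6d - 3m)^2

The leading and trailing coefficients are 6^2 and 3^2, and 36 = 2·6·3, so the trinomial is (6d - 3m)^2.
Hence 36d^2 - 36dm + 9m^2 ≥ 0.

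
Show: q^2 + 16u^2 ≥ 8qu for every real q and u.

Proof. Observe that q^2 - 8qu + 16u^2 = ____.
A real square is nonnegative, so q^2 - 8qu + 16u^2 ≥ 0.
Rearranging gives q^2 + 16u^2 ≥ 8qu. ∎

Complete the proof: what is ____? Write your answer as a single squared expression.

The leading and trailing coefficients are 1^2 and 4^2, and 8 = 2·1·4, so the trinomial is (q - 4u)^2.
Hence q^2 - 8qu + 16u^2 ≥ 0.

(q - 4u)^2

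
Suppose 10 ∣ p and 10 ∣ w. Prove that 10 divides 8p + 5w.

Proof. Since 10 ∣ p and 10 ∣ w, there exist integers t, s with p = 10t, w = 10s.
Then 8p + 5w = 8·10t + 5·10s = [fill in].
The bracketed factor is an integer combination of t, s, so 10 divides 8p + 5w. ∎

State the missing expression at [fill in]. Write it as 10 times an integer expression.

10(5s + 8t)

Each term has a factor of 10: 8·10t + 5·10s = 10·(5s + 8t).
Since 5s + 8t is an integer, 10 ∣ (8p + 5w).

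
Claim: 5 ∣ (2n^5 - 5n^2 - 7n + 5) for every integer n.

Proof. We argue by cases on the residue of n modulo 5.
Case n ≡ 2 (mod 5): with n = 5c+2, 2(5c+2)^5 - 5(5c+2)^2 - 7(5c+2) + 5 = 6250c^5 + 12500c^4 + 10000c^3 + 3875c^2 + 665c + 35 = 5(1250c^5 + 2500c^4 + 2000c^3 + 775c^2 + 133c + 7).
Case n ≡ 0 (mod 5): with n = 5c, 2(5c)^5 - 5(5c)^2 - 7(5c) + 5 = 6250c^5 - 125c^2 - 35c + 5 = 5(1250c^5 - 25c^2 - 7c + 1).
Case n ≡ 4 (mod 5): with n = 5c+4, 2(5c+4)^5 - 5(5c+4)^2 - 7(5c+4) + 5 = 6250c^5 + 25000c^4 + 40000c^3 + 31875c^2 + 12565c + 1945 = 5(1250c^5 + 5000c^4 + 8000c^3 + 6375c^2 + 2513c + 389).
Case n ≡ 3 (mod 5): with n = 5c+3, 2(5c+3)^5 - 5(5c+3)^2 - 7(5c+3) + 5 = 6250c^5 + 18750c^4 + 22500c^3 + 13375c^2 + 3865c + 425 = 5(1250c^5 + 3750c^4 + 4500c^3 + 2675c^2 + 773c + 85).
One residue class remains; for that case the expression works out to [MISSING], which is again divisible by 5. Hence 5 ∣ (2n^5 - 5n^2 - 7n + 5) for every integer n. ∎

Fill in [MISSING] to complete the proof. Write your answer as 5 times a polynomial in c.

5(1250c^5 + 1250c^4 + 500c^3 + 75c^2 - 7c - 1)

The residues treated are {2, 0, 4, 3}, so the missing case is n ≡ 1 (mod 5); write n = 5c+1.
Then 2(5c+1)^5 - 5(5c+1)^2 - 7(5c+1) + 5 = 6250c^5 + 6250c^4 + 2500c^3 + 375c^2 - 35c - 5 = 5(1250c^5 + 1250c^4 + 500c^3 + 75c^2 - 7c - 1).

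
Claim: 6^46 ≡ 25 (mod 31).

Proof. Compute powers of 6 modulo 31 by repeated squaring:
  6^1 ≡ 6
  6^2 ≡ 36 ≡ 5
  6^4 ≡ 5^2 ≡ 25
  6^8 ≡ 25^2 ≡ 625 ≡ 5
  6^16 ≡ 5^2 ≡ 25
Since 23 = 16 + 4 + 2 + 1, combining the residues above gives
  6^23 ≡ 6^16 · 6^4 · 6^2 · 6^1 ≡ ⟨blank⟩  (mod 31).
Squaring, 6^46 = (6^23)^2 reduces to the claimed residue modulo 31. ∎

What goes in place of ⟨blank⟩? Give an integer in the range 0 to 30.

26

6^16 · 6^4 · 6^2 · 6^1 ≡ 25 · 25 · 5 · 6 = 18750.
18750 mod 31 = 26, so 6^23 ≡ 26 (mod 31).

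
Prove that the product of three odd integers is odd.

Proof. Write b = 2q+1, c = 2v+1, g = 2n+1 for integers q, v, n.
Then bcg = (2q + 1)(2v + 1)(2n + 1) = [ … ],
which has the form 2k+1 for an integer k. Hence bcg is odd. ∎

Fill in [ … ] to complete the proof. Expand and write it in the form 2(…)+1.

(2q + 1)(2v + 1)(2n + 1) = 8nqv + 4nq + 4nv + 2n + 4qv + 2q + 2v + 1
= 2(4nqv + 2nq + 2nv + n + 2qv + q + v) + 1.
Since 4nqv + 2nq + 2nv + n + 2qv + q + v is an integer, the product is of the form 2k+1 for an integer k.

2(4nqv + 2nq + 2nv + n + 2qv + q + v) + 1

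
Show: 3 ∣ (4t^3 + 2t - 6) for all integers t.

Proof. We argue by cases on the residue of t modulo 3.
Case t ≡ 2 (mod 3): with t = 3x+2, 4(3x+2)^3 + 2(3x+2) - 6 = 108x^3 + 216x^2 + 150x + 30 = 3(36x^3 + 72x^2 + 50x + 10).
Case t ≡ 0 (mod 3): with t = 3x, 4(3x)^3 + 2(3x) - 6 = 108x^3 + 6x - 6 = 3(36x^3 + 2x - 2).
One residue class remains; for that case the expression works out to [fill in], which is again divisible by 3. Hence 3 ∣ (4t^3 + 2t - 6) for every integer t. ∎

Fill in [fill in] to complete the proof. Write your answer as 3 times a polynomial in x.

3(36x^3 + 36x^2 + 14x)

The residues treated are {2, 0}, so the missing case is t ≡ 1 (mod 3); write t = 3x+1.
Then 4(3x+1)^3 + 2(3x+1) - 6 = 108x^3 + 108x^2 + 42x = 3(36x^3 + 36x^2 + 14x).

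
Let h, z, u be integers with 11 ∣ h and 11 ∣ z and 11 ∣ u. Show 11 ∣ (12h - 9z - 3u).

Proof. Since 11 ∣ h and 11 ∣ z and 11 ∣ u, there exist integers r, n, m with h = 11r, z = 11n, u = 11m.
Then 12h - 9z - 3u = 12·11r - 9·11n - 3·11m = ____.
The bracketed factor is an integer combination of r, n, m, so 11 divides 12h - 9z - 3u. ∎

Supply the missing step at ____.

Pull the common 11 out of every term: 12·11r - 9·11n - 3·11m = 11(-3m - 9n + 12r).
-3m - 9n + 12r is an integer, which exhibits the divisibility.

11(-3m - 9n + 12r)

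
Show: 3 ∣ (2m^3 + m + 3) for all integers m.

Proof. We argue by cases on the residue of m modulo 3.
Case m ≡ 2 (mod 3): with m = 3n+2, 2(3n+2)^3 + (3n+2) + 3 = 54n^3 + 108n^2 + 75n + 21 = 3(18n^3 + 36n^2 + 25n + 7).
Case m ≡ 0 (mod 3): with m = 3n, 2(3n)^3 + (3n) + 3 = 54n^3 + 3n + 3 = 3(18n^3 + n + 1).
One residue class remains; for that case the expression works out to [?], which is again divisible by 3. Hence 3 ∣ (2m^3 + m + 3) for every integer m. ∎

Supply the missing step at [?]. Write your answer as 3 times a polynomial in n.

The residues treated are {2, 0}, so the missing case is m ≡ 1 (mod 3); write m = 3n+1.
Then 2(3n+1)^3 + (3n+1) + 3 = 54n^3 + 54n^2 + 21n + 6 = 3(18n^3 + 18n^2 + 7n + 2).

3(18n^3 + 18n^2 + 7n + 2)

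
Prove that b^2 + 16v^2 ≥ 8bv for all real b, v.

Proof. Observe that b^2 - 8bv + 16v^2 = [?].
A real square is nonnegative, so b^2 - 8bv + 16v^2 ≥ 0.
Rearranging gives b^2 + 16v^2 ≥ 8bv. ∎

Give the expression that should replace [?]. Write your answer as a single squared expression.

(b - 4v)^2

b^2 - 8bv + 16v^2 is a perfect-square trinomial: the outer terms are (b)^2 and (4v)^2, and the cross term is -2·b·4v.
So b^2 - 8bv + 16v^2 = (b - 4v)^2 ≥ 0.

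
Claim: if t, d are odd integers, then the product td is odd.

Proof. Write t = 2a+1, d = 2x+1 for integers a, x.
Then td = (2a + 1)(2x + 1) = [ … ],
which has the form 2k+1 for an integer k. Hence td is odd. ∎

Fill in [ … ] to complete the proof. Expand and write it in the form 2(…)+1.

2(2ax + a + x) + 1

Expanding: (2a + 1)(2x + 1) = 4ax + 2a + 2x + 1.
Every term except the constant is even, so this is 2(2ax + a + x) + 1,
and 2ax + a + x ∈ ℤ gives the required form.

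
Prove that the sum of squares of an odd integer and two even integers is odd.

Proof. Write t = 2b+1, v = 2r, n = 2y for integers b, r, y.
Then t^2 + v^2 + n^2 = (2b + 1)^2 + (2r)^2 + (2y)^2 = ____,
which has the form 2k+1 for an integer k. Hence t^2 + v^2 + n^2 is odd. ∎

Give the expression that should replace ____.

2(2b^2 + 2b + 2r^2 + 2y^2) + 1

Expanding: (2b + 1)^2 + (2r)^2 + (2y)^2 = 4b^2 + 4b + 4r^2 + 4y^2 + 1.
Every term except the constant is even, so this is 2(2b^2 + 2b + 2r^2 + 2y^2) + 1,
and 2b^2 + 2b + 2r^2 + 2y^2 ∈ ℤ gives the required form.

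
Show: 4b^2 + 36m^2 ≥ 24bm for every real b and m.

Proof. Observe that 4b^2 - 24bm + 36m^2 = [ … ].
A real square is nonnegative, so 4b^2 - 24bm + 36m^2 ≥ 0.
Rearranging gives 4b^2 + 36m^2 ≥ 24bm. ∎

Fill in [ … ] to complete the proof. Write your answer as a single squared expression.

The leading and trailing coefficients are 2^2 and 6^2, and 24 = 2·2·6, so the trinomial is (2b - 6m)^2.
Hence 4b^2 - 24bm + 36m^2 ≥ 0.

(2b - 6m)^2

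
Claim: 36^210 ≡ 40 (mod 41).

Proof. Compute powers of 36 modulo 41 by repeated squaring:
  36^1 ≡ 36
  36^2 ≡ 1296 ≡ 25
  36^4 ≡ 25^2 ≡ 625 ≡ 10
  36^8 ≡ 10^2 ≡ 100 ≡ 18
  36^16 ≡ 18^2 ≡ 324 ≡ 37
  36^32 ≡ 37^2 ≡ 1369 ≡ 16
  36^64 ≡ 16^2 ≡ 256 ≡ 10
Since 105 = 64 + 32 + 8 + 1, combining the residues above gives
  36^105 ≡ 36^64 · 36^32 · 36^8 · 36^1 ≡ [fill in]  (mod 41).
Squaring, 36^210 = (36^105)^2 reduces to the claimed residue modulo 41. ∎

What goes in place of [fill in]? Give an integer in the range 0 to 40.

32

Multiply the listed residues: 10 · 16 · 18 · 36 = 160 → 2880 → 103680.
Reducing modulo 41: 103680 = 2528·41 + 32, so 36^105 ≡ 32.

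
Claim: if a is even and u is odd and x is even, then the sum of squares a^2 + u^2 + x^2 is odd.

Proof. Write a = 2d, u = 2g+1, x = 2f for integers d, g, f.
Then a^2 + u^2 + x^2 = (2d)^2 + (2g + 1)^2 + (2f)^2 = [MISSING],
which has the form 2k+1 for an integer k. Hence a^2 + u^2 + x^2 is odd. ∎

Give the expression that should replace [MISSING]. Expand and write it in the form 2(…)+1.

Expanding: (2d)^2 + (2g + 1)^2 + (2f)^2 = 4d^2 + 4f^2 + 4g^2 + 4g + 1.
Every term except the constant is even, so this is 2(2d^2 + 2f^2 + 2g^2 + 2g) + 1,
and 2d^2 + 2f^2 + 2g^2 + 2g ∈ ℤ gives the required form.

2(2d^2 + 2f^2 + 2g^2 + 2g) + 1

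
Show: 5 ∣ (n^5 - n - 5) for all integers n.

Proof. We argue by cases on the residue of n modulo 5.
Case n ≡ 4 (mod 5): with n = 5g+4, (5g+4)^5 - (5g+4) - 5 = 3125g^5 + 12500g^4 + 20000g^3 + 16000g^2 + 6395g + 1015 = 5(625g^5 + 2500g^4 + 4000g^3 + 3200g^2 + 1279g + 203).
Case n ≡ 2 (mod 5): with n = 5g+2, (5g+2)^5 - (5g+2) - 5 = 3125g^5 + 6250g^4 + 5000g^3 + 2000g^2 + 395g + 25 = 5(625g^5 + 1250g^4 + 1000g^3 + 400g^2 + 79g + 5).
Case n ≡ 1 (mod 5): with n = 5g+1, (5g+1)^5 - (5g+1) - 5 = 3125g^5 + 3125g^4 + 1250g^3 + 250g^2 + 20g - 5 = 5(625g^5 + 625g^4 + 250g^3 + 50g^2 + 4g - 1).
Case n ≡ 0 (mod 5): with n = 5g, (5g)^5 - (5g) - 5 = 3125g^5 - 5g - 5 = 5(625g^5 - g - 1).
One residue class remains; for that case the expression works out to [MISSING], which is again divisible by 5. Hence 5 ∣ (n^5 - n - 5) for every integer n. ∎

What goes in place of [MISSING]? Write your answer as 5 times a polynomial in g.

5(625g^5 + 1875g^4 + 2250g^3 + 1350g^2 + 404g + 47)

Only n ≡ 3 (mod 5) is unaccounted for. Put n = 5g+3:
(5g+3)^5 - (5g+3) - 5 expands to 3125g^5 + 9375g^4 + 11250g^3 + 6750g^2 + 2020g + 235,
and factoring out 5 leaves 5(625g^5 + 1875g^4 + 2250g^3 + 1350g^2 + 404g + 47).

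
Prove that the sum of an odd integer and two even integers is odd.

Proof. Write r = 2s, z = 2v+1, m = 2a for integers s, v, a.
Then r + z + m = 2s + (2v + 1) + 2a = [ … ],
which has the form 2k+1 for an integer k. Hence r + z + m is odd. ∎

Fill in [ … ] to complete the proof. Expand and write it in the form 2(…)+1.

2s + (2v + 1) + 2a = 2a + 2s + 2v + 1
= 2(a + s + v) + 1.
Since a + s + v is an integer, the sum is of the form 2k+1 for an integer k.

2(a + s + v) + 1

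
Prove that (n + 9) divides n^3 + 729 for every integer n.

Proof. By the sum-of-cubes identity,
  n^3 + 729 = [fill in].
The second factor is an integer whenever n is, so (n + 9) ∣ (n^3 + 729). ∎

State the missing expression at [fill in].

(n + 9)(n^2 - 9n + 81)

Polynomial division of n^3 + 729 by n + 9 leaves remainder 0 and quotient n^2 - 9n + 81.
Hence n^3 + 729 = (n + 9)(n^2 - 9n + 81).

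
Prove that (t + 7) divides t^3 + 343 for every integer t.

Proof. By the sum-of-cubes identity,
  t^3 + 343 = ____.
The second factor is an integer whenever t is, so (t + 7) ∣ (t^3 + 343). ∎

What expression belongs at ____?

a^3 + b^3 = (a + b)(a^2 - ab + b^2). With a = t, b = 7:
t^3 + 343 = (t + 7)(t^2 - 7t + 49).

(t + 7)(t^2 - 7t + 49)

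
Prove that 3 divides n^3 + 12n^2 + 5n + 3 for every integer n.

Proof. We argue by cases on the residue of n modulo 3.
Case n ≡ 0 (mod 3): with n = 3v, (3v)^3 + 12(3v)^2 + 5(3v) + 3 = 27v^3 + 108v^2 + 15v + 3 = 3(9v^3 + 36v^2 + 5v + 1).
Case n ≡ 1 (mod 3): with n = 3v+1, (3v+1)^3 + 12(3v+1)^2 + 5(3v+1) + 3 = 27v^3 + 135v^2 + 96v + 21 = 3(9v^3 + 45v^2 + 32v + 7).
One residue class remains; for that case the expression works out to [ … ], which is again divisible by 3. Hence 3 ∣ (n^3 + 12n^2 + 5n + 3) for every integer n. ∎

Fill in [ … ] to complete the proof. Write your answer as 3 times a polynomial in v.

The residues treated are {0, 1}, so the missing case is n ≡ 2 (mod 3); write n = 3v+2.
Then (3v+2)^3 + 12(3v+2)^2 + 5(3v+2) + 3 = 27v^3 + 162v^2 + 195v + 69 = 3(9v^3 + 54v^2 + 65v + 23).

3(9v^3 + 54v^2 + 65v + 23)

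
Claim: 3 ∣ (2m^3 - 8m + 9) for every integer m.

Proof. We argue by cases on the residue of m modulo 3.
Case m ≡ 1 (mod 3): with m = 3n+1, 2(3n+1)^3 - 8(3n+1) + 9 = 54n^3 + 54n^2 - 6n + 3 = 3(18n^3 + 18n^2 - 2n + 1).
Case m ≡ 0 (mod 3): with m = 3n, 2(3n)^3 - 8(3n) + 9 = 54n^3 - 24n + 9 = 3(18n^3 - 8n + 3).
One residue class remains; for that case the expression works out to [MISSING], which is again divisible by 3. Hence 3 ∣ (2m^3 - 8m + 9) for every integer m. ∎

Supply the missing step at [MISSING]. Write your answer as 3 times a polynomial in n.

Only m ≡ 2 (mod 3) is unaccounted for. Put m = 3n+2:
2(3n+2)^3 - 8(3n+2) + 9 expands to 54n^3 + 108n^2 + 48n + 9,
and factoring out 3 leaves 3(18n^3 + 36n^2 + 16n + 3).

3(18n^3 + 36n^2 + 16n + 3)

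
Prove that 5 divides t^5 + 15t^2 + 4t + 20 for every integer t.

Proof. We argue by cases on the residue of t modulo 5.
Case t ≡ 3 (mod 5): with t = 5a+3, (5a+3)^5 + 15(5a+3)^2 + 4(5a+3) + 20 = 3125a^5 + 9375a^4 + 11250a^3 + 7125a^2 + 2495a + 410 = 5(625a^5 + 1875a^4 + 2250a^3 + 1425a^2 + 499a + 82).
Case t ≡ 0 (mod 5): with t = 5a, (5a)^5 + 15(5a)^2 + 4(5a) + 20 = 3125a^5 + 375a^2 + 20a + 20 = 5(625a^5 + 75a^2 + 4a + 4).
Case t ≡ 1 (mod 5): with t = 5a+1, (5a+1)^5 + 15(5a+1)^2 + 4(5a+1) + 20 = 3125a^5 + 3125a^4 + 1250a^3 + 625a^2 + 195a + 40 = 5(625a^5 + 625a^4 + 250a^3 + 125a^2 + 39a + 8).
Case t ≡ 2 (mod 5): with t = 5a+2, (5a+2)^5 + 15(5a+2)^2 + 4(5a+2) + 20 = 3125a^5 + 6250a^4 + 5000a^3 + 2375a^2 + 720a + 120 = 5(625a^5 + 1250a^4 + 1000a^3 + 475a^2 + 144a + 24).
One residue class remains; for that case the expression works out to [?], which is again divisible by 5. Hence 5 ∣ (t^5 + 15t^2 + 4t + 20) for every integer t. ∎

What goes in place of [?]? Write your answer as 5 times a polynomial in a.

5(625a^5 + 2500a^4 + 4000a^3 + 3275a^2 + 1404a + 260)

The residues treated are {3, 0, 1, 2}, so the missing case is t ≡ 4 (mod 5); write t = 5a+4.
Then (5a+4)^5 + 15(5a+4)^2 + 4(5a+4) + 20 = 3125a^5 + 12500a^4 + 20000a^3 + 16375a^2 + 7020a + 1300 = 5(625a^5 + 2500a^4 + 4000a^3 + 3275a^2 + 1404a + 260).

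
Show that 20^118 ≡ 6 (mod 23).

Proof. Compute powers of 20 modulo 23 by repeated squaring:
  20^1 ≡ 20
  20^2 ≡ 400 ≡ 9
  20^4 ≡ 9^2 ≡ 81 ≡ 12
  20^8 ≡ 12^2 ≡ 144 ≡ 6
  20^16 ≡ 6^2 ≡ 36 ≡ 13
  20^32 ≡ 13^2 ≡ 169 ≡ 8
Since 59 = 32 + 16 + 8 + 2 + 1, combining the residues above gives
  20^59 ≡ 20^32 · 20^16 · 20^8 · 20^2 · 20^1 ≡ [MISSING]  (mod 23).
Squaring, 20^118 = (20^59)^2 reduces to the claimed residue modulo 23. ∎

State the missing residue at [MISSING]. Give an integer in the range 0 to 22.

20^32 · 20^16 · 20^8 · 20^2 · 20^1 ≡ 8 · 13 · 6 · 9 · 20 = 112320.
112320 mod 23 = 11, so 20^59 ≡ 11 (mod 23).

11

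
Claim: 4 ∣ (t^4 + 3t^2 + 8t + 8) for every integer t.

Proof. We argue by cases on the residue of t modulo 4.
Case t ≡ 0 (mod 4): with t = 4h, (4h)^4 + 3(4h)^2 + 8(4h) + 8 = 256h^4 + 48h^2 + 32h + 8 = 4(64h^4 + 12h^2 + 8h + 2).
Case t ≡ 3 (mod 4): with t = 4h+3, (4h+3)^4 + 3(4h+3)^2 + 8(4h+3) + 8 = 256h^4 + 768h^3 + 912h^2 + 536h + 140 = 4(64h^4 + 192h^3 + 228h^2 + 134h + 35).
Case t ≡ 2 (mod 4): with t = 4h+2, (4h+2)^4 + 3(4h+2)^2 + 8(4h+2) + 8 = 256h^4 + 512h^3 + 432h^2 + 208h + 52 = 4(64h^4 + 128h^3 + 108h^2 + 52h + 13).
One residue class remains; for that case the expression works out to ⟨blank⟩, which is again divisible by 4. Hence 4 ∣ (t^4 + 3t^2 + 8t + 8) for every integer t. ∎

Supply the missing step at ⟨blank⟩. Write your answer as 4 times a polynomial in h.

Only t ≡ 1 (mod 4) is unaccounted for. Put t = 4h+1:
(4h+1)^4 + 3(4h+1)^2 + 8(4h+1) + 8 expands to 256h^4 + 256h^3 + 144h^2 + 72h + 20,
and factoring out 4 leaves 4(64h^4 + 64h^3 + 36h^2 + 18h + 5).

4(64h^4 + 64h^3 + 36h^2 + 18h + 5)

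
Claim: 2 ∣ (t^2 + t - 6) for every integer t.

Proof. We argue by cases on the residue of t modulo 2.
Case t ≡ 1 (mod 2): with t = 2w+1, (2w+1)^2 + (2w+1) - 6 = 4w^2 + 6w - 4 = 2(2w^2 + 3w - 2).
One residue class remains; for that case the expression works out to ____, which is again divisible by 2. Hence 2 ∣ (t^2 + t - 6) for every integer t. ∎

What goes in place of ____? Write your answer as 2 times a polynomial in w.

2(2w^2 + w - 3)

Only t ≡ 0 (mod 2) is unaccounted for. Put t = 2w:
(2w)^2 + (2w) - 6 expands to 4w^2 + 2w - 6,
and factoring out 2 leaves 2(2w^2 + w - 3).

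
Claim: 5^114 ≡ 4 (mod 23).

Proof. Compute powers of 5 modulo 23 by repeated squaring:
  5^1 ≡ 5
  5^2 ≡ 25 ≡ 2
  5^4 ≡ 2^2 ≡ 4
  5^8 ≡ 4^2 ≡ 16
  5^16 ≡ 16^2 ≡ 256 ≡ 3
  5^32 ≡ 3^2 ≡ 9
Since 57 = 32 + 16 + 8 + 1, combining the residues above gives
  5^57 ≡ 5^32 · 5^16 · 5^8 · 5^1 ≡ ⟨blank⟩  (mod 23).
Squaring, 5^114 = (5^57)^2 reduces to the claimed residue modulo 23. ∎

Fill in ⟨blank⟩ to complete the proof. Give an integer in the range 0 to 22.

5^32 · 5^16 · 5^8 · 5^1 ≡ 9 · 3 · 16 · 5 = 2160.
2160 mod 23 = 21, so 5^57 ≡ 21 (mod 23).

21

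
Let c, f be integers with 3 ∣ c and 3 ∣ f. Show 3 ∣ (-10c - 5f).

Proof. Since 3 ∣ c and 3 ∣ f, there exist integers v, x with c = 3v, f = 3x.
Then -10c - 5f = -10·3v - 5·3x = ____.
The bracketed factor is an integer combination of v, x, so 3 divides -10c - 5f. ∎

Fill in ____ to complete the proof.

3(-10v - 5x)

Pull the common 3 out of every term: -10·3v - 5·3x = 3(-10v - 5x).
-10v - 5x is an integer, which exhibits the divisibility.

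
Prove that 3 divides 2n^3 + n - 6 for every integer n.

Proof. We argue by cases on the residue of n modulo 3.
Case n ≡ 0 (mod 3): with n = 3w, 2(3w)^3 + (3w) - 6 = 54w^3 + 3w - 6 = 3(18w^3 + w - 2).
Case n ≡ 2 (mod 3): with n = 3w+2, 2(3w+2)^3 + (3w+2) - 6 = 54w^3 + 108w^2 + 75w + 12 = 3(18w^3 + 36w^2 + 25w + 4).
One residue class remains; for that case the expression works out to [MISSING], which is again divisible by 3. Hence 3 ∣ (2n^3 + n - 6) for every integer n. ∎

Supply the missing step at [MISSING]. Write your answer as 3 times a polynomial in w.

Only n ≡ 1 (mod 3) is unaccounted for. Put n = 3w+1:
2(3w+1)^3 + (3w+1) - 6 expands to 54w^3 + 54w^2 + 21w - 3,
and factoring out 3 leaves 3(18w^3 + 18w^2 + 7w - 1).

3(18w^3 + 18w^2 + 7w - 1)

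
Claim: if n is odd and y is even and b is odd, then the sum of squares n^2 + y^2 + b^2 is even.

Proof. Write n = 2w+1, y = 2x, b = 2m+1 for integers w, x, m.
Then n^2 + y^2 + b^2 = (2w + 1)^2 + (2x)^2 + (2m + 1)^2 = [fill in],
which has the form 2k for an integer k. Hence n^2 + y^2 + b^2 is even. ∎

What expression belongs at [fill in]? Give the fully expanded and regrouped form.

(2w + 1)^2 + (2x)^2 + (2m + 1)^2 = 4m^2 + 4m + 4w^2 + 4w + 4x^2 + 2
= 2(2m^2 + 2m + 2w^2 + 2w + 2x^2 + 1).
Since 2m^2 + 2m + 2w^2 + 2w + 2x^2 + 1 is an integer, the sum of squares is of the form 2k for an integer k.

2(2m^2 + 2m + 2w^2 + 2w + 2x^2 + 1)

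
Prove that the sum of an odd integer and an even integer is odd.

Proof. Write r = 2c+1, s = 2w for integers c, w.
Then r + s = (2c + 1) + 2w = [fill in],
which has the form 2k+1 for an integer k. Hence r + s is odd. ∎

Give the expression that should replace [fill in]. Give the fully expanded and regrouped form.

2(c + w) + 1

(2c + 1) + 2w = 2c + 2w + 1
= 2(c + w) + 1.
Since c + w is an integer, the sum is of the form 2k+1 for an integer k.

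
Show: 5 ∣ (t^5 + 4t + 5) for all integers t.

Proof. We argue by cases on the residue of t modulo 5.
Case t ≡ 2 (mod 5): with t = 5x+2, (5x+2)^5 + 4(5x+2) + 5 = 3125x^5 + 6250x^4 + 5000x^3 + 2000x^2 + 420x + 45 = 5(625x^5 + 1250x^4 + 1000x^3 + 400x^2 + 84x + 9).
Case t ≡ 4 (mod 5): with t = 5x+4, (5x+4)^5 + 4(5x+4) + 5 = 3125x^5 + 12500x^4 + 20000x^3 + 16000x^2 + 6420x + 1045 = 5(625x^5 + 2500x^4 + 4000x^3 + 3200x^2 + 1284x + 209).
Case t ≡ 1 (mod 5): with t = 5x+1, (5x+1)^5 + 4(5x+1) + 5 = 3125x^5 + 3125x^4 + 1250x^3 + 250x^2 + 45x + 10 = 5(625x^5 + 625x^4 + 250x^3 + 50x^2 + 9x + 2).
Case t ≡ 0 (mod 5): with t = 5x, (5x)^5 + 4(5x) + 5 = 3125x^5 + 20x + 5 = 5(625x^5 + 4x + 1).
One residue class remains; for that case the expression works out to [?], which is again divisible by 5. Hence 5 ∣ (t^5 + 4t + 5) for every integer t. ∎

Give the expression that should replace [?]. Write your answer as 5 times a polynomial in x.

The residues treated are {2, 4, 1, 0}, so the missing case is t ≡ 3 (mod 5); write t = 5x+3.
Then (5x+3)^5 + 4(5x+3) + 5 = 3125x^5 + 9375x^4 + 11250x^3 + 6750x^2 + 2045x + 260 = 5(625x^5 + 1875x^4 + 2250x^3 + 1350x^2 + 409x + 52).

5(625x^5 + 1875x^4 + 2250x^3 + 1350x^2 + 409x + 52)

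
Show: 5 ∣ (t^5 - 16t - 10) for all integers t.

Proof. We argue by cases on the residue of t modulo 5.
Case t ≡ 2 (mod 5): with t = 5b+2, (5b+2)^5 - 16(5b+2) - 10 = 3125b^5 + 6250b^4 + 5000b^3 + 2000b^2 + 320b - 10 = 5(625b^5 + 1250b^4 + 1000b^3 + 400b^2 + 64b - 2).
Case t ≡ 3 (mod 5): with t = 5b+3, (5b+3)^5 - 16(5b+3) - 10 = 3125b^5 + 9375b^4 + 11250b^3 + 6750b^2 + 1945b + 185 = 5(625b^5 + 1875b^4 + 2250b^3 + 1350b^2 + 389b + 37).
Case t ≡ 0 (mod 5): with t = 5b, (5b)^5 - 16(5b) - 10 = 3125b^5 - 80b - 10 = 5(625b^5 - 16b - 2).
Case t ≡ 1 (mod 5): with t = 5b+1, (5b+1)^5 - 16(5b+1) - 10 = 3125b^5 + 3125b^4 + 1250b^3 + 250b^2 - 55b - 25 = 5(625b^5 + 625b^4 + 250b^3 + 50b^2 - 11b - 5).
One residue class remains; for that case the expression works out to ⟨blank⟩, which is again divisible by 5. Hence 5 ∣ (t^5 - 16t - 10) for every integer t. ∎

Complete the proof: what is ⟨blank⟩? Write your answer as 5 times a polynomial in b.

The residues treated are {2, 3, 0, 1}, so the missing case is t ≡ 4 (mod 5); write t = 5b+4.
Then (5b+4)^5 - 16(5b+4) - 10 = 3125b^5 + 12500b^4 + 20000b^3 + 16000b^2 + 6320b + 950 = 5(625b^5 + 2500b^4 + 4000b^3 + 3200b^2 + 1264b + 190).

5(625b^5 + 2500b^4 + 4000b^3 + 3200b^2 + 1264b + 190)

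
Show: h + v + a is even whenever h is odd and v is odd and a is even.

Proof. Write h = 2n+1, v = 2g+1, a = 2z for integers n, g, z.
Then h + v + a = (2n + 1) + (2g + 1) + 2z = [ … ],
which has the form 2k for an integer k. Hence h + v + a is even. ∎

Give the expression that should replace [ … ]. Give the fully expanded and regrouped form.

(2n + 1) + (2g + 1) + 2z = 2g + 2n + 2z + 2
= 2(g + n + z + 1).
Since g + n + z + 1 is an integer, the sum is of the form 2k for an integer k.

2(g + n + z + 1)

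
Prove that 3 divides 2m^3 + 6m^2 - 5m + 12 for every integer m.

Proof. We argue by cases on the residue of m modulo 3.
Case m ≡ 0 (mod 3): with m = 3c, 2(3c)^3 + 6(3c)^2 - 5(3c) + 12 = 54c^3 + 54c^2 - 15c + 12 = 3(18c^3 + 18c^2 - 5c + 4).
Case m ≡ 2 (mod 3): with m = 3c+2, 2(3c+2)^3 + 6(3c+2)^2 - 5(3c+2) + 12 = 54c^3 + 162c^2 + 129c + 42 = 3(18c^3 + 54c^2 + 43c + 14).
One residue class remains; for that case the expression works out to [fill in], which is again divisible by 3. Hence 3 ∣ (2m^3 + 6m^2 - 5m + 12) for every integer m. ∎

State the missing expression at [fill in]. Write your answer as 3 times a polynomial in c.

3(18c^3 + 36c^2 + 13c + 5)

Only m ≡ 1 (mod 3) is unaccounted for. Put m = 3c+1:
2(3c+1)^3 + 6(3c+1)^2 - 5(3c+1) + 12 expands to 54c^3 + 108c^2 + 39c + 15,
and factoring out 3 leaves 3(18c^3 + 36c^2 + 13c + 5).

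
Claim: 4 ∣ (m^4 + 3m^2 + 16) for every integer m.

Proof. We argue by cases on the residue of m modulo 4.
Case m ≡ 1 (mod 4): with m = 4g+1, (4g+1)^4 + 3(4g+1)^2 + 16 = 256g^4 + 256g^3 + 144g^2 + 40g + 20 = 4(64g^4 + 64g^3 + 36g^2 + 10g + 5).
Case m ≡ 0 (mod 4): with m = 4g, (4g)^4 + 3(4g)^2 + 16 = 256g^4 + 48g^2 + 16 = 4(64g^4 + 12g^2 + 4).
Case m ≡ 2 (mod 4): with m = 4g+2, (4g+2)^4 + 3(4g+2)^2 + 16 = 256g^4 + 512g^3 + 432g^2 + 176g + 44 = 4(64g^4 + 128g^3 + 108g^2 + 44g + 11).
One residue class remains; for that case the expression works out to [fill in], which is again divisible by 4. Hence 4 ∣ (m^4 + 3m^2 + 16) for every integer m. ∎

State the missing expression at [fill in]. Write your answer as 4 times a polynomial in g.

4(64g^4 + 192g^3 + 228g^2 + 126g + 31)

Only m ≡ 3 (mod 4) is unaccounted for. Put m = 4g+3:
(4g+3)^4 + 3(4g+3)^2 + 16 expands to 256g^4 + 768g^3 + 912g^2 + 504g + 124,
and factoring out 4 leaves 4(64g^4 + 192g^3 + 228g^2 + 126g + 31).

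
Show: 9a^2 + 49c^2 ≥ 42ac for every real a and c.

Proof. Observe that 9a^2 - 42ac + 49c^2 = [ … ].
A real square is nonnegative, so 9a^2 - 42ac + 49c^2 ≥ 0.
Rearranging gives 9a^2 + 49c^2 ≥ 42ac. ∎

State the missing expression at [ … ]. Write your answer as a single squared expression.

(3a - 7c)^2

The leading and trailing coefficients are 3^2 and 7^2, and 42 = 2·3·7, so the trinomial is (3a - 7c)^2.
Hence 9a^2 - 42ac + 49c^2 ≥ 0.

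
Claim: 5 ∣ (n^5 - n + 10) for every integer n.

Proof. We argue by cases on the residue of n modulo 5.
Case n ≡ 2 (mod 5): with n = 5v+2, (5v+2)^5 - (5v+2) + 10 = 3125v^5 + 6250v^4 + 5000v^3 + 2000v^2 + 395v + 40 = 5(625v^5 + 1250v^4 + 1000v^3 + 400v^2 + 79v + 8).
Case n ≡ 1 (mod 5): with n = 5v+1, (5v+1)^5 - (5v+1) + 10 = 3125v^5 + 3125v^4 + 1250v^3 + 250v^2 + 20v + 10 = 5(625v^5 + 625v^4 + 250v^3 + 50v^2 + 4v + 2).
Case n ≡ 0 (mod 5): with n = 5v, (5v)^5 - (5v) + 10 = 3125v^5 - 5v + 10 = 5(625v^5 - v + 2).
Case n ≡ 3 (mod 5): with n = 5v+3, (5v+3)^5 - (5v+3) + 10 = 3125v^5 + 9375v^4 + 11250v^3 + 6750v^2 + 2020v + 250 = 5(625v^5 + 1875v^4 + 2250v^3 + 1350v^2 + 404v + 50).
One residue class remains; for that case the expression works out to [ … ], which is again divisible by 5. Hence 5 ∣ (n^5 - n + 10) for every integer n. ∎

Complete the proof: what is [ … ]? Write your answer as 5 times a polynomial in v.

5(625v^5 + 2500v^4 + 4000v^3 + 3200v^2 + 1279v + 206)

The residues treated are {2, 1, 0, 3}, so the missing case is n ≡ 4 (mod 5); write n = 5v+4.
Then (5v+4)^5 - (5v+4) + 10 = 3125v^5 + 12500v^4 + 20000v^3 + 16000v^2 + 6395v + 1030 = 5(625v^5 + 2500v^4 + 4000v^3 + 3200v^2 + 1279v + 206).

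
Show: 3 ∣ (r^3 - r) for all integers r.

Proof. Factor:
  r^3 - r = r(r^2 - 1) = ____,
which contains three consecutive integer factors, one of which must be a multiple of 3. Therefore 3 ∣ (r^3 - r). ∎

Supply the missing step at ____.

(r - 1)r(r + 1)

r(r^2 - 1) = r(r - 1)(r + 1) = (r - 1)r(r + 1).
These three factors are consecutive integers, so their product is divisible by 3.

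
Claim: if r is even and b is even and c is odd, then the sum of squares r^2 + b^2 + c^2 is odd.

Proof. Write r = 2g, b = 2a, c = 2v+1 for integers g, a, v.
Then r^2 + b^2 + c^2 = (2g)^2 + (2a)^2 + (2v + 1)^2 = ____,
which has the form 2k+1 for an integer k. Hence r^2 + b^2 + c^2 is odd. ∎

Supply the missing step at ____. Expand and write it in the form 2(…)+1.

2(2a^2 + 2g^2 + 2v^2 + 2v) + 1

(2g)^2 + (2a)^2 + (2v + 1)^2 = 4a^2 + 4g^2 + 4v^2 + 4v + 1
= 2(2a^2 + 2g^2 + 2v^2 + 2v) + 1.
Since 2a^2 + 2g^2 + 2v^2 + 2v is an integer, the sum of squares is of the form 2k+1 for an integer k.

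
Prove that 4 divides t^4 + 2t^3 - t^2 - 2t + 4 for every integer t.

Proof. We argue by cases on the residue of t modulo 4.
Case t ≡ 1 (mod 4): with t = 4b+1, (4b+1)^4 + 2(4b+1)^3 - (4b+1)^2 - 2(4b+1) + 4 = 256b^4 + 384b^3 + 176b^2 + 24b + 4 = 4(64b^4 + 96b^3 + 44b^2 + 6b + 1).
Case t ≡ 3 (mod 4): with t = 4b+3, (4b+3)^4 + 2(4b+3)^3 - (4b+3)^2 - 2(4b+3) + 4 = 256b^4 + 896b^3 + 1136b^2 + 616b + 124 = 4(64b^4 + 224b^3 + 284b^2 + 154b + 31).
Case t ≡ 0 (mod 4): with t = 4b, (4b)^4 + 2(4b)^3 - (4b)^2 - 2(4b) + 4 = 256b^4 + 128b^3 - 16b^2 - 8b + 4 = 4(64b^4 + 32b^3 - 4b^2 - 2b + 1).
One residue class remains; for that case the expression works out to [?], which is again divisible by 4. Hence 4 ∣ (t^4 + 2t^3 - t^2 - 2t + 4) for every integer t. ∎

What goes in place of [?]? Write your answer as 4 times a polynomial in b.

4(64b^4 + 160b^3 + 140b^2 + 50b + 7)

The residues treated are {1, 3, 0}, so the missing case is t ≡ 2 (mod 4); write t = 4b+2.
Then (4b+2)^4 + 2(4b+2)^3 - (4b+2)^2 - 2(4b+2) + 4 = 256b^4 + 640b^3 + 560b^2 + 200b + 28 = 4(64b^4 + 160b^3 + 140b^2 + 50b + 7).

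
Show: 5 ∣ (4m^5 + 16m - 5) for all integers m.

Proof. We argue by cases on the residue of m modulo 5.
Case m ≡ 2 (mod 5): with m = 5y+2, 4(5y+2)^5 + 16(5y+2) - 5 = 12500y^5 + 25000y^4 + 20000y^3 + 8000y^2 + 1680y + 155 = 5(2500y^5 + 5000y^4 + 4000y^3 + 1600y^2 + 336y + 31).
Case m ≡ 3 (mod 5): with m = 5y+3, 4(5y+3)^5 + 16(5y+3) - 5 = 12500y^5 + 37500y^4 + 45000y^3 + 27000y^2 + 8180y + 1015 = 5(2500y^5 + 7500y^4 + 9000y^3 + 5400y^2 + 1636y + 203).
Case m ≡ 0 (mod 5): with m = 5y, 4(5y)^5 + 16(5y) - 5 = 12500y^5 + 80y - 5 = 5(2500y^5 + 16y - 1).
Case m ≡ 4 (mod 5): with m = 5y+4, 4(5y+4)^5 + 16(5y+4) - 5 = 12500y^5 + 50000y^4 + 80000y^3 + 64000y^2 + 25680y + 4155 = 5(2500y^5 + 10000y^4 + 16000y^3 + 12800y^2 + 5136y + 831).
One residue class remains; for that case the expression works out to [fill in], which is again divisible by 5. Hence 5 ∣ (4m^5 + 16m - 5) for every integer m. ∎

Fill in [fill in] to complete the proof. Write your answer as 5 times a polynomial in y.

The residues treated are {2, 3, 0, 4}, so the missing case is m ≡ 1 (mod 5); write m = 5y+1.
Then 4(5y+1)^5 + 16(5y+1) - 5 = 12500y^5 + 12500y^4 + 5000y^3 + 1000y^2 + 180y + 15 = 5(2500y^5 + 2500y^4 + 1000y^3 + 200y^2 + 36y + 3).

5(2500y^5 + 2500y^4 + 1000y^3 + 200y^2 + 36y + 3)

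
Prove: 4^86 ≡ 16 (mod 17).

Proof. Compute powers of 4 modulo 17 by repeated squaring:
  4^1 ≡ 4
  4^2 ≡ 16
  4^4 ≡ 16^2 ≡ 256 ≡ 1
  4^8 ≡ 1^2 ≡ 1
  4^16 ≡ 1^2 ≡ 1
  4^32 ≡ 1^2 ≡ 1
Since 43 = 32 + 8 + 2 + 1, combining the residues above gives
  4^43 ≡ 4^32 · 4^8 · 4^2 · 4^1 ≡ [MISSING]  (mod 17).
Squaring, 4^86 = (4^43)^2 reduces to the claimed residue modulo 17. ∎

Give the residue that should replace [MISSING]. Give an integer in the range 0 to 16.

13

Multiply the listed residues: 1 · 1 · 16 · 4 = 1 → 16 → 64.
Reducing modulo 17: 64 = 3·17 + 13, so 4^43 ≡ 13.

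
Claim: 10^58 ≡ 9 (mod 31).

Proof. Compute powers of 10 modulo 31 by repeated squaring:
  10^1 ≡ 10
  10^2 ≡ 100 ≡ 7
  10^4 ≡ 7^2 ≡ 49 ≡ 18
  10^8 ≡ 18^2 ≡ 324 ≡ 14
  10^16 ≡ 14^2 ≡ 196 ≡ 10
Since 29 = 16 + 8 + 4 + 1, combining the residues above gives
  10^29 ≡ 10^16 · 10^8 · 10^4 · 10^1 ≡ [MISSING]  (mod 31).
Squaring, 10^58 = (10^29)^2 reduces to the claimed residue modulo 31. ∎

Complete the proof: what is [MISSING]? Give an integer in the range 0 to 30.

28

Multiply the listed residues: 10 · 14 · 18 · 10 = 140 → 2520 → 25200.
Reducing modulo 31: 25200 = 812·31 + 28, so 10^29 ≡ 28.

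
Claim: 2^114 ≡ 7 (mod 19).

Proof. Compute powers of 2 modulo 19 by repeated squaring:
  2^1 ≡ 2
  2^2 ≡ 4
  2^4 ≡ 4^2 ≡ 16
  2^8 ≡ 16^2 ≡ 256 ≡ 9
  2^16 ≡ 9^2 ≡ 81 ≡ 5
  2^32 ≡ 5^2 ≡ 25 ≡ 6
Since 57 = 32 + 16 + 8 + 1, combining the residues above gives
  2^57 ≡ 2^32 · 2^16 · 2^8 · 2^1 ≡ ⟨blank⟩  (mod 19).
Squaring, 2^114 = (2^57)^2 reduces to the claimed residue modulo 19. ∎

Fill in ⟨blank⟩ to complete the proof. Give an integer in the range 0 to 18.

8

2^32 · 2^16 · 2^8 · 2^1 ≡ 6 · 5 · 9 · 2 = 540.
540 mod 19 = 8, so 2^57 ≡ 8 (mod 19).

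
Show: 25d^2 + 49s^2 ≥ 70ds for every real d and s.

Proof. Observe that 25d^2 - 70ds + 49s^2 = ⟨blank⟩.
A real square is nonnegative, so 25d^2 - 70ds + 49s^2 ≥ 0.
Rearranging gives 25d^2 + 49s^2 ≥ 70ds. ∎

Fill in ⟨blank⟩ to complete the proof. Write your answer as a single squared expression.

The leading and trailing coefficients are 5^2 and 7^2, and 70 = 2·5·7, so the trinomial is (5d - 7s)^2.
Hence 25d^2 - 70ds + 49s^2 ≥ 0.

(5d - 7s)^2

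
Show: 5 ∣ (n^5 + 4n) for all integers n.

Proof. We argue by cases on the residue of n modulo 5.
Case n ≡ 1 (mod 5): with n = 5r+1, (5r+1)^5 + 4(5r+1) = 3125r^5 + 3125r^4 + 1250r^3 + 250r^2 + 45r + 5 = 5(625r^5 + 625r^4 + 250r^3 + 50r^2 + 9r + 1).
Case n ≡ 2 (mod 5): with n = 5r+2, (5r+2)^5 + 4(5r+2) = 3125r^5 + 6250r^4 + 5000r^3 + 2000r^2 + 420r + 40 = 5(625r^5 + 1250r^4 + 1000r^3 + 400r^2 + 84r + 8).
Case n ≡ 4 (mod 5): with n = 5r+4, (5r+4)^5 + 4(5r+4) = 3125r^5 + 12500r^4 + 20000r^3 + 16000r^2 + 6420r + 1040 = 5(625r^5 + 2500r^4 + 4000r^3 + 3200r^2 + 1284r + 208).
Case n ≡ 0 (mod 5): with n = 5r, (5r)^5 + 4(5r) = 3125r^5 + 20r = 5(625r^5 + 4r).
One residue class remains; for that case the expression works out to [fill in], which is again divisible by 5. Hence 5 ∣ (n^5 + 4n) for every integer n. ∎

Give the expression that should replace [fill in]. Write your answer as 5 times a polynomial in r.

5(625r^5 + 1875r^4 + 2250r^3 + 1350r^2 + 409r + 51)

Only n ≡ 3 (mod 5) is unaccounted for. Put n = 5r+3:
(5r+3)^5 + 4(5r+3) expands to 3125r^5 + 9375r^4 + 11250r^3 + 6750r^2 + 2045r + 255,
and factoring out 5 leaves 5(625r^5 + 1875r^4 + 2250r^3 + 1350r^2 + 409r + 51).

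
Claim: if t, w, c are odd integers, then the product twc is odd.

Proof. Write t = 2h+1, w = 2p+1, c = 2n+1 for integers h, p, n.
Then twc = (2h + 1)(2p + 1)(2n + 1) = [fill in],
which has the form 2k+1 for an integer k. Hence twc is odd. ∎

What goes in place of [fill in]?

(2h + 1)(2p + 1)(2n + 1) = 8hnp + 4hn + 4hp + 2h + 4np + 2n + 2p + 1
= 2(4hnp + 2hn + 2hp + h + 2np + n + p) + 1.
Since 4hnp + 2hn + 2hp + h + 2np + n + p is an integer, the product is of the form 2k+1 for an integer k.

2(4hnp + 2hn + 2hp + h + 2np + n + p) + 1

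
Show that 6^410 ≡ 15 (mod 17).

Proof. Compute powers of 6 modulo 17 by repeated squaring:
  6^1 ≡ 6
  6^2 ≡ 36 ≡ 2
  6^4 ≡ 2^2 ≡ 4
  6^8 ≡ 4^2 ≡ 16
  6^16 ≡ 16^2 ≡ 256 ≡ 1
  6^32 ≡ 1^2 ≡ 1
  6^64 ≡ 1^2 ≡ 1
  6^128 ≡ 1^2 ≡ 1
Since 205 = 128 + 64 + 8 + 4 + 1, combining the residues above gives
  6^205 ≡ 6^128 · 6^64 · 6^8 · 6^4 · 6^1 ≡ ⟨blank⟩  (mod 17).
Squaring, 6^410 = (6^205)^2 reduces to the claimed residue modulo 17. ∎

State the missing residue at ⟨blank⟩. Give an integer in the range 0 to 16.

10

6^128 · 6^64 · 6^8 · 6^4 · 6^1 ≡ 1 · 1 · 16 · 4 · 6 = 384.
384 mod 17 = 10, so 6^205 ≡ 10 (mod 17).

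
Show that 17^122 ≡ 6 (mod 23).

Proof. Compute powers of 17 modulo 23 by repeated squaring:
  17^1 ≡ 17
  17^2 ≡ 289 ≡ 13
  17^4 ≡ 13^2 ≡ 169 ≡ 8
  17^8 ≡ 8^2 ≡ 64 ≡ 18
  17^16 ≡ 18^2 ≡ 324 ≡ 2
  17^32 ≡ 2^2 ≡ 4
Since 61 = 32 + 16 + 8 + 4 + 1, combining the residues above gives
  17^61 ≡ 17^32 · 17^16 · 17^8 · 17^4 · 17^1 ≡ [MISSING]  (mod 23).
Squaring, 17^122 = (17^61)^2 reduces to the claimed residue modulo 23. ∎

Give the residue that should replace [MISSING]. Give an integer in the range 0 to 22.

Multiply the listed residues: 4 · 2 · 18 · 8 · 17 = 8 → 144 → 1152 → 19584.
Reducing modulo 23: 19584 = 851·23 + 11, so 17^61 ≡ 11.

11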